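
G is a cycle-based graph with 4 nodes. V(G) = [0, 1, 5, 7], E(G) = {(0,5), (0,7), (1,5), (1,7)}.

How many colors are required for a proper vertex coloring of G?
χ(G) = 2

Clique number ω(G) = 2 (lower bound: χ ≥ ω).
The graph is bipartite (no odd cycle), so 2 colors suffice: χ(G) = 2.
A valid 2-coloring: color 1: [5, 7]; color 2: [0, 1].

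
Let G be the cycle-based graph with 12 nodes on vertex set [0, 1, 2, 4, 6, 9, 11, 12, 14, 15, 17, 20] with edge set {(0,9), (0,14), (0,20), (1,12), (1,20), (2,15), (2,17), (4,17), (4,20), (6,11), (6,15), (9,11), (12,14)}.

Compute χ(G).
Clique number ω(G) = 2 (lower bound: χ ≥ ω).
Odd cycle [4, 17, 2, 15, 6, 11, 9, 0, 20] needs 3 colors (χ ≥ 3).
The coloring below uses 3 colors, so χ(G) = 3.
A valid 3-coloring: color 1: [11, 12, 15, 17, 20]; color 2: [0, 1, 2, 4, 6]; color 3: [9, 14].

χ(G) = 3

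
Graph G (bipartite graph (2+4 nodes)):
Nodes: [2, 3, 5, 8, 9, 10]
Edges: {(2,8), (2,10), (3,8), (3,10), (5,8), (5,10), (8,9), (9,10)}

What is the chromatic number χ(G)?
χ(G) = 2

Clique number ω(G) = 2 (lower bound: χ ≥ ω).
The graph is bipartite (no odd cycle), so 2 colors suffice: χ(G) = 2.
A valid 2-coloring: color 1: [8, 10]; color 2: [2, 3, 5, 9].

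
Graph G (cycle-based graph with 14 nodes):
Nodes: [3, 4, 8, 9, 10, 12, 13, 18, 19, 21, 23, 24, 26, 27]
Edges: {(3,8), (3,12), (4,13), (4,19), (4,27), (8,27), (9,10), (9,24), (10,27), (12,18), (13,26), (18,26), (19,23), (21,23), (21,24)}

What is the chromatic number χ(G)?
Clique number ω(G) = 2 (lower bound: χ ≥ ω).
The graph is bipartite (no odd cycle), so 2 colors suffice: χ(G) = 2.
A valid 2-coloring: color 1: [3, 9, 13, 18, 19, 21, 27]; color 2: [4, 8, 10, 12, 23, 24, 26].

χ(G) = 2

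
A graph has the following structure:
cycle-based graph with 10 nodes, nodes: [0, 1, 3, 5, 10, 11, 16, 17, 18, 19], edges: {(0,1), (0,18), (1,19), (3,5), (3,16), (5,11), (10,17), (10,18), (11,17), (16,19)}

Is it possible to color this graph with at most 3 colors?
A valid 3-coloring: color 1: [1, 5, 16, 17, 18]; color 2: [0, 3, 10, 11, 19].
(χ(G) = 2 ≤ 3.)

Yes, G is 3-colorable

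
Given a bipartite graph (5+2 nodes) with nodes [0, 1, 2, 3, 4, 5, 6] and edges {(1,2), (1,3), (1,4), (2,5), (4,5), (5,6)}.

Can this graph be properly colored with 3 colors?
Yes, G is 3-colorable

A valid 3-coloring: color 1: [0, 1, 5]; color 2: [2, 3, 4, 6].
(χ(G) = 2 ≤ 3.)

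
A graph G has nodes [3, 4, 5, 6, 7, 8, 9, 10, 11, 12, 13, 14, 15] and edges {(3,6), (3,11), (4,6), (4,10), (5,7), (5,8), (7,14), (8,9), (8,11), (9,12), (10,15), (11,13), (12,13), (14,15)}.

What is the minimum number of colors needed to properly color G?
χ(G) = 3

Clique number ω(G) = 2 (lower bound: χ ≥ ω).
Odd cycle [8, 9, 12, 13, 11] needs 3 colors (χ ≥ 3).
The coloring below uses 3 colors, so χ(G) = 3.
A valid 3-coloring: color 1: [5, 6, 9, 10, 11, 14]; color 2: [3, 4, 7, 8, 13, 15]; color 3: [12].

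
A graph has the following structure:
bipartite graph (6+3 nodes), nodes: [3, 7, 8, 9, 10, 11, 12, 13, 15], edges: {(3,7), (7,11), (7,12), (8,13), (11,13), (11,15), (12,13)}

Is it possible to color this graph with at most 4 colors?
A valid 4-coloring: color 1: [3, 8, 9, 10, 11, 12]; color 2: [7, 13, 15].
(χ(G) = 2 ≤ 4.)

Yes, G is 4-colorable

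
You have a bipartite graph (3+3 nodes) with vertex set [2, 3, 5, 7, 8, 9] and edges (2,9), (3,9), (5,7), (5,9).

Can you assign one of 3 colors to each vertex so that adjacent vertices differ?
A valid 3-coloring: color 1: [7, 8, 9]; color 2: [2, 3, 5].
(χ(G) = 2 ≤ 3.)

Yes, G is 3-colorable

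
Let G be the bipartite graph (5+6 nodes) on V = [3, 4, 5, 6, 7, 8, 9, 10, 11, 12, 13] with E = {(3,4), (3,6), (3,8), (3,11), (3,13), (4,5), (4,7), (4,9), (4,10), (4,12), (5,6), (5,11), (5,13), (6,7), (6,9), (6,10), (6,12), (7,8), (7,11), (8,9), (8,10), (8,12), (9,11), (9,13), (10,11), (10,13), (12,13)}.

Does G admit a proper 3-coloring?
A valid 3-coloring: color 1: [4, 6, 8, 11, 13]; color 2: [3, 5, 7, 9, 10, 12].
(χ(G) = 2 ≤ 3.)

Yes, G is 3-colorable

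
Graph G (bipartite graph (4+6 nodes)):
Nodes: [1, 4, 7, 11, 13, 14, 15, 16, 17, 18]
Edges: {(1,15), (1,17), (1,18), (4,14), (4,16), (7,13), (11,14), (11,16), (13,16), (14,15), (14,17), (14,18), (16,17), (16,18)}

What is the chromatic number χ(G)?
χ(G) = 2

Clique number ω(G) = 2 (lower bound: χ ≥ ω).
The graph is bipartite (no odd cycle), so 2 colors suffice: χ(G) = 2.
A valid 2-coloring: color 1: [1, 7, 14, 16]; color 2: [4, 11, 13, 15, 17, 18].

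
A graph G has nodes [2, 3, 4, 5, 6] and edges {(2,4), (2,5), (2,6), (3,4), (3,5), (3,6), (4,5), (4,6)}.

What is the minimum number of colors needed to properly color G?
Clique number ω(G) = 3 (lower bound: χ ≥ ω).
The clique on [2, 4, 5] has size 3, forcing χ ≥ 3, and the coloring below uses 3 colors, so χ(G) = 3.
A valid 3-coloring: color 1: [4]; color 2: [5, 6]; color 3: [2, 3].

χ(G) = 3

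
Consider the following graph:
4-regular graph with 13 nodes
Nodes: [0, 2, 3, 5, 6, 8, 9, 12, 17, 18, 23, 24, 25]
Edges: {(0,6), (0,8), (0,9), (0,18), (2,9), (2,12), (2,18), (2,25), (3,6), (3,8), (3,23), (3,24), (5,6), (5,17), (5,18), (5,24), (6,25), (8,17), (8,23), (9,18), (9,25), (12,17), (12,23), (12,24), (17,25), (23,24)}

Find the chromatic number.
Clique number ω(G) = 3 (lower bound: χ ≥ ω).
Suppose a proper 3-coloring c exists. The clique [0, 9, 18] takes 3 distinct colors; by symmetry let c(0) = 1, c(9) = 2, c(18) = 3.
- Vertex 2: neighbors [9, 18] already have colors [2, 3] ⇒ c(2) = 1.
- Vertex 25: neighbors [2, 9] already have colors [1, 2] ⇒ c(25) = 3.
- Vertex 6: neighbors [0, 25] already have colors [1, 3] ⇒ c(6) = 2.
- Vertex 5: neighbors [6, 18] already have colors [2, 3] ⇒ c(5) = 1.
- Vertex 17: neighbors [5, 25] already have colors [1, 3] ⇒ c(17) = 2.
- Vertex 8: neighbors [0, 17] already have colors [1, 2] ⇒ c(8) = 3.
- Vertex 3: neighbors [6, 8] already have colors [2, 3] ⇒ c(3) = 1.
- Vertex 12: neighbors [2, 17] already have colors [1, 2] ⇒ c(12) = 3.
- Vertex 23: neighbors [3, 8] already have colors [1, 3] ⇒ c(23) = 2.
- Vertex 24: neighbors [3, 23, 12] already have colors [1, 2, 3] — all 3 colors blocked. Contradiction.
The forced assignments end in a contradiction, so G has no proper 3-coloring (χ ≥ 4).
The coloring below uses 4 colors, so χ(G) = 4.
A valid 4-coloring: color 1: [0, 2, 3, 17]; color 2: [5, 8, 12, 25]; color 3: [6, 18, 23]; color 4: [9, 24].

χ(G) = 4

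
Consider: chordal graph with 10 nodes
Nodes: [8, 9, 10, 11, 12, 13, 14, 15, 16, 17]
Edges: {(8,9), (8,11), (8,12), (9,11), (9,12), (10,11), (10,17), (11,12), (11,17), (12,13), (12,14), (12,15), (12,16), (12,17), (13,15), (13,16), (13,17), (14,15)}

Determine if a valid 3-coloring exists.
The clique on vertices [8, 9, 11, 12] has size 4 > 3, so it alone needs 4 colors.

No, G is not 3-colorable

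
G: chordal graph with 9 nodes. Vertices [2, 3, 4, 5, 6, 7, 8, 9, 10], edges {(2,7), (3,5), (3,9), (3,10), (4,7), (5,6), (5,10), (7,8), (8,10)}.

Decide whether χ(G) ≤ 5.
Yes, G is 5-colorable

A valid 5-coloring: color 1: [2, 4, 5, 8, 9]; color 2: [6, 7, 10]; color 3: [3].
(χ(G) = 3 ≤ 5.)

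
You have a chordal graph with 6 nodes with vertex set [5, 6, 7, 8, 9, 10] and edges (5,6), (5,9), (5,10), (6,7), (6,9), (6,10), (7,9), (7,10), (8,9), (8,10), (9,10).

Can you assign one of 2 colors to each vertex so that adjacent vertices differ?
The clique on vertices [5, 6, 9, 10] has size 4 > 2, so it alone needs 4 colors.

No, G is not 2-colorable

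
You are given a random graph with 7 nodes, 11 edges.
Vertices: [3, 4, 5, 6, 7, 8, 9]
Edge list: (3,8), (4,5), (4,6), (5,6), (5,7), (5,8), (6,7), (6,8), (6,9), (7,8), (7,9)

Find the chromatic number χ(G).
χ(G) = 4

Clique number ω(G) = 4 (lower bound: χ ≥ ω).
The clique on [5, 6, 7, 8] has size 4, forcing χ ≥ 4, and the coloring below uses 4 colors, so χ(G) = 4.
A valid 4-coloring: color 1: [3, 6]; color 2: [4, 7]; color 3: [8, 9]; color 4: [5].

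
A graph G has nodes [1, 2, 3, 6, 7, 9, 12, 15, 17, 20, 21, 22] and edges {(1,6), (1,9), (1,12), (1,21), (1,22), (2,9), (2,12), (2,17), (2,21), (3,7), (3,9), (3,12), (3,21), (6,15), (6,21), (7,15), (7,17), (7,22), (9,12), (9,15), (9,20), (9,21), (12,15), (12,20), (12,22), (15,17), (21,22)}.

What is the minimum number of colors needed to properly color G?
Clique number ω(G) = 3 (lower bound: χ ≥ ω).
The clique on [1, 6, 21] has size 3, forcing χ ≥ 3, and the coloring below uses 3 colors, so χ(G) = 3.
A valid 3-coloring: color 1: [7, 12, 21]; color 2: [6, 9, 17, 22]; color 3: [1, 2, 3, 15, 20].

χ(G) = 3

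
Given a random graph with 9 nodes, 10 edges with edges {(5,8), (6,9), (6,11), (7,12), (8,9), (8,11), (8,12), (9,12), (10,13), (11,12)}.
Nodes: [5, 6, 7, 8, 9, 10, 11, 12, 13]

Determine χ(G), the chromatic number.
χ(G) = 3

Clique number ω(G) = 3 (lower bound: χ ≥ ω).
The clique on [8, 9, 12] has size 3, forcing χ ≥ 3, and the coloring below uses 3 colors, so χ(G) = 3.
A valid 3-coloring: color 1: [5, 6, 10, 12]; color 2: [7, 8, 13]; color 3: [9, 11].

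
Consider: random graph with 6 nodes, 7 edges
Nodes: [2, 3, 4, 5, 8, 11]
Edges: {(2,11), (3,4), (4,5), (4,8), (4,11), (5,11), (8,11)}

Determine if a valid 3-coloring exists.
Yes, G is 3-colorable

A valid 3-coloring: color 1: [2, 4]; color 2: [3, 11]; color 3: [5, 8].
(χ(G) = 3 ≤ 3.)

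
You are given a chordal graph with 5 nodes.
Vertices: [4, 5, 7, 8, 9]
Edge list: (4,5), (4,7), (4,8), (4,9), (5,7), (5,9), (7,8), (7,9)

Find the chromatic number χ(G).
χ(G) = 4

Clique number ω(G) = 4 (lower bound: χ ≥ ω).
The clique on [4, 5, 7, 9] has size 4, forcing χ ≥ 4, and the coloring below uses 4 colors, so χ(G) = 4.
A valid 4-coloring: color 1: [7]; color 2: [4]; color 3: [5, 8]; color 4: [9].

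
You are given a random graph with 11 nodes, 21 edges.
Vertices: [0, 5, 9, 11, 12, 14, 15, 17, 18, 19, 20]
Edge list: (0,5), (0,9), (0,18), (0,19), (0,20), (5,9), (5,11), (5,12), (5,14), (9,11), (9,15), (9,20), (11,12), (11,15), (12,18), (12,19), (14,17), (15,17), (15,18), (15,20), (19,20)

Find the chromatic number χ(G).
Clique number ω(G) = 3 (lower bound: χ ≥ ω).
Odd cycle [11, 15, 20, 0, 5] needs 3 colors (χ ≥ 3).
Vertex 9 is adjacent to every vertex of [0, 5, 11, 15, 20], which already need 3 colors among themselves, so 9 needs a new color (χ ≥ 4).
The coloring below uses 4 colors, so χ(G) = 4.
A valid 4-coloring: color 1: [5, 15, 19]; color 2: [9, 12, 17]; color 3: [0, 11, 14]; color 4: [18, 20].

χ(G) = 4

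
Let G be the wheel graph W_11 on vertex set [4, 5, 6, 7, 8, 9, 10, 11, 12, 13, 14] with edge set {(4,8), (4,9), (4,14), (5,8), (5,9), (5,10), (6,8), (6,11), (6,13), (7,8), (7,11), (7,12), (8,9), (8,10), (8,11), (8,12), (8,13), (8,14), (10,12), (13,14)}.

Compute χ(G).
χ(G) = 3

Clique number ω(G) = 3 (lower bound: χ ≥ ω).
The clique on [4, 8, 9] has size 3, forcing χ ≥ 3, and the coloring below uses 3 colors, so χ(G) = 3.
A valid 3-coloring: color 1: [8]; color 2: [6, 7, 9, 10, 14]; color 3: [4, 5, 11, 12, 13].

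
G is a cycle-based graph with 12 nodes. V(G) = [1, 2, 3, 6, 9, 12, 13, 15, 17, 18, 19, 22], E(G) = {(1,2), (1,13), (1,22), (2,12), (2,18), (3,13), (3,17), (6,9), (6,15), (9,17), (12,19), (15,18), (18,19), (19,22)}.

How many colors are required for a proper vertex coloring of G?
χ(G) = 3

Clique number ω(G) = 2 (lower bound: χ ≥ ω).
Odd cycle [1, 22, 19, 12, 2] needs 3 colors (χ ≥ 3).
The coloring below uses 3 colors, so χ(G) = 3.
A valid 3-coloring: color 1: [2, 3, 9, 15, 19]; color 2: [1, 6, 12, 17, 18]; color 3: [13, 22].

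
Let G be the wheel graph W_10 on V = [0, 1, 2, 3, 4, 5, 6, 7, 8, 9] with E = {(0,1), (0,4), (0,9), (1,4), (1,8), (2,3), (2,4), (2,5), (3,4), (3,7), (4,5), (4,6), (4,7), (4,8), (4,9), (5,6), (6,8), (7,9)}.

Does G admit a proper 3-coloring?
No, G is not 3-colorable

Odd cycle [2, 3, 7, 9, 0, 1, 8, 6, 5] needs 3 colors (χ ≥ 3).
Vertex 4 is adjacent to every vertex of [0, 1, 2, 3, 5, 6, 7, 8, 9], which already need 3 colors among themselves, so 4 needs a new color (χ ≥ 4).
Hence χ(G) ≥ 4 > 3, so no proper 3-coloring exists.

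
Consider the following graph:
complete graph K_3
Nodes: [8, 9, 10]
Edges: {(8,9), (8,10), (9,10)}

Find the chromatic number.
Clique number ω(G) = 3 (lower bound: χ ≥ ω).
The clique on [8, 9, 10] has size 3, forcing χ ≥ 3, and the coloring below uses 3 colors, so χ(G) = 3.
A valid 3-coloring: color 1: [10]; color 2: [8]; color 3: [9].

χ(G) = 3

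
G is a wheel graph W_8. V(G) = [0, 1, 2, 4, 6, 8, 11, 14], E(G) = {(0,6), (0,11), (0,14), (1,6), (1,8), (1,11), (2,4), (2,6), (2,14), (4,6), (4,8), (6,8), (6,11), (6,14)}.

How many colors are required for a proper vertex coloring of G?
Clique number ω(G) = 3 (lower bound: χ ≥ ω).
Odd cycle [2, 14, 0, 11, 1, 8, 4] needs 3 colors (χ ≥ 3).
Vertex 6 is adjacent to every vertex of [0, 1, 2, 4, 8, 11, 14], which already need 3 colors among themselves, so 6 needs a new color (χ ≥ 4).
The coloring below uses 4 colors, so χ(G) = 4.
A valid 4-coloring: color 1: [6]; color 2: [0, 2, 8]; color 3: [4, 11, 14]; color 4: [1].

χ(G) = 4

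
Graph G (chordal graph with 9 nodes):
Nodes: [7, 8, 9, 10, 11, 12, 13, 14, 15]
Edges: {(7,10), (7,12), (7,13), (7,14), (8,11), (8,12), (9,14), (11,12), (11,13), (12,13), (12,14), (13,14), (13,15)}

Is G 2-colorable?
The clique on vertices [7, 12, 13, 14] has size 4 > 2, so it alone needs 4 colors.

No, G is not 2-colorable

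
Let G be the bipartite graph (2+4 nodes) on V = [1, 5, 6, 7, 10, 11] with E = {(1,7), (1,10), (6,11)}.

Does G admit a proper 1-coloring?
Edge (1,10) forces its endpoints to differ, so 1 color is not enough.

No, G is not 1-colorable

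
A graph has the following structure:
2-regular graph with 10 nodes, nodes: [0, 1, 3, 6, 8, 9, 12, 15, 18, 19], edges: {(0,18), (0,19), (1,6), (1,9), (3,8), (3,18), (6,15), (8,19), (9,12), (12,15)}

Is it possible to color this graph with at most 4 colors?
A valid 4-coloring: color 1: [1, 3, 12, 19]; color 2: [0, 6, 8, 9]; color 3: [15, 18].
(χ(G) = 3 ≤ 4.)

Yes, G is 4-colorable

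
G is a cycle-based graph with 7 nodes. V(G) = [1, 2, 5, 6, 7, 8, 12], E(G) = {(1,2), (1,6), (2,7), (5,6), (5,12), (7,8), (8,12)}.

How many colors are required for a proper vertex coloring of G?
Clique number ω(G) = 2 (lower bound: χ ≥ ω).
Odd cycle [1, 2, 7, 8, 12, 5, 6] needs 3 colors (χ ≥ 3).
The coloring below uses 3 colors, so χ(G) = 3.
A valid 3-coloring: color 1: [1, 5, 7]; color 2: [2, 6, 8]; color 3: [12].

χ(G) = 3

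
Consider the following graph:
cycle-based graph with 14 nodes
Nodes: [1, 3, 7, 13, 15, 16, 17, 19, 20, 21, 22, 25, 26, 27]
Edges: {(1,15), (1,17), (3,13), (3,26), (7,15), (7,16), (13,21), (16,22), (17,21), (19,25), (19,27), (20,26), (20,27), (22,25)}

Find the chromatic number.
χ(G) = 2

Clique number ω(G) = 2 (lower bound: χ ≥ ω).
The graph is bipartite (no odd cycle), so 2 colors suffice: χ(G) = 2.
A valid 2-coloring: color 1: [1, 3, 7, 19, 20, 21, 22]; color 2: [13, 15, 16, 17, 25, 26, 27].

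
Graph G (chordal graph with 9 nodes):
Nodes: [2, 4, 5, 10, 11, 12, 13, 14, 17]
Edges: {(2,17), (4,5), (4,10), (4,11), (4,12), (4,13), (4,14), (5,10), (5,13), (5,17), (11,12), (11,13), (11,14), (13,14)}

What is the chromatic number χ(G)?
χ(G) = 4

Clique number ω(G) = 4 (lower bound: χ ≥ ω).
The clique on [4, 11, 13, 14] has size 4, forcing χ ≥ 4, and the coloring below uses 4 colors, so χ(G) = 4.
A valid 4-coloring: color 1: [4, 17]; color 2: [2, 10, 12, 13]; color 3: [5, 11]; color 4: [14].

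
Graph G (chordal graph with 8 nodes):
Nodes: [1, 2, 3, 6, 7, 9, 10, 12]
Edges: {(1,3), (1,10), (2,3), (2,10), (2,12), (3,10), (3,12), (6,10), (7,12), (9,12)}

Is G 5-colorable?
A valid 5-coloring: color 1: [10, 12]; color 2: [3, 6, 7, 9]; color 3: [1, 2].
(χ(G) = 3 ≤ 5.)

Yes, G is 5-colorable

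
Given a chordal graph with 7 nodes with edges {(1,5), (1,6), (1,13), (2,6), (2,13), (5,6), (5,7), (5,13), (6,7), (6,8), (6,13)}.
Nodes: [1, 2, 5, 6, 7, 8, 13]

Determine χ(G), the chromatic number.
χ(G) = 4

Clique number ω(G) = 4 (lower bound: χ ≥ ω).
The clique on [1, 5, 6, 13] has size 4, forcing χ ≥ 4, and the coloring below uses 4 colors, so χ(G) = 4.
A valid 4-coloring: color 1: [6]; color 2: [7, 8, 13]; color 3: [2, 5]; color 4: [1].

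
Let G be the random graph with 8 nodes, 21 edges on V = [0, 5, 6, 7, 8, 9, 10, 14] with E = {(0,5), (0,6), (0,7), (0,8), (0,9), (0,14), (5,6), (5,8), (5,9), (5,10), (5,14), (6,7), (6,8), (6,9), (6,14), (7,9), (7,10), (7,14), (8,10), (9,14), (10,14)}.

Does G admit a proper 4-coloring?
No, G is not 4-colorable

The clique on vertices [0, 5, 6, 9, 14] has size 5 > 4, so it alone needs 5 colors.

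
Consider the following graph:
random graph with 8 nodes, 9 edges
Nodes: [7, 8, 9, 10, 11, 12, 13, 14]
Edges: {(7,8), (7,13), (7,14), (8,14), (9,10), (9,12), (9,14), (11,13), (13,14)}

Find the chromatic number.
χ(G) = 3

Clique number ω(G) = 3 (lower bound: χ ≥ ω).
The clique on [7, 8, 14] has size 3, forcing χ ≥ 3, and the coloring below uses 3 colors, so χ(G) = 3.
A valid 3-coloring: color 1: [10, 11, 12, 14]; color 2: [8, 9, 13]; color 3: [7].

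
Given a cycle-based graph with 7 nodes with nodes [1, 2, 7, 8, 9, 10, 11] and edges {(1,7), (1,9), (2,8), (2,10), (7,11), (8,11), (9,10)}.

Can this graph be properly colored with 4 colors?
A valid 4-coloring: color 1: [1, 8, 10]; color 2: [2, 9, 11]; color 3: [7].
(χ(G) = 3 ≤ 4.)

Yes, G is 4-colorable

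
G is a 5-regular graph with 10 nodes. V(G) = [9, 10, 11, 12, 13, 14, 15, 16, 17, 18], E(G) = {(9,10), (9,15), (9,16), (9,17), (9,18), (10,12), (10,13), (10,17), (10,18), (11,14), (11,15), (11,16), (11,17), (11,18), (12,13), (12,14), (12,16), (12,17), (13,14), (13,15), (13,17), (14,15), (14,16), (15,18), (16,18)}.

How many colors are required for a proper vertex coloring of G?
χ(G) = 4

Clique number ω(G) = 4 (lower bound: χ ≥ ω).
The clique on [10, 12, 13, 17] has size 4, forcing χ ≥ 4, and the coloring below uses 4 colors, so χ(G) = 4.
A valid 4-coloring: color 1: [10, 15, 16]; color 2: [14, 17, 18]; color 3: [9, 11, 12]; color 4: [13].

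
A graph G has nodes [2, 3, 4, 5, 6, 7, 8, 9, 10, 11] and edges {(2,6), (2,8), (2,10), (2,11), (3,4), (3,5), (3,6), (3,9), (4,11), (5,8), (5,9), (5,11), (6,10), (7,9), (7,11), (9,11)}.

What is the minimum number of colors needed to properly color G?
χ(G) = 3

Clique number ω(G) = 3 (lower bound: χ ≥ ω).
The clique on [3, 5, 9] has size 3, forcing χ ≥ 3, and the coloring below uses 3 colors, so χ(G) = 3.
A valid 3-coloring: color 1: [3, 8, 10, 11]; color 2: [2, 4, 5, 7]; color 3: [6, 9].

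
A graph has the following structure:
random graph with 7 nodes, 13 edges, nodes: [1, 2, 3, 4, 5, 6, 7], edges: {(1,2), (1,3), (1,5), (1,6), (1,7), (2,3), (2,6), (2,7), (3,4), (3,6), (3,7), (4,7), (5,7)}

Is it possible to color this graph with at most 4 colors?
Yes, G is 4-colorable

A valid 4-coloring: color 1: [3, 5]; color 2: [6, 7]; color 3: [1, 4]; color 4: [2].
(χ(G) = 4 ≤ 4.)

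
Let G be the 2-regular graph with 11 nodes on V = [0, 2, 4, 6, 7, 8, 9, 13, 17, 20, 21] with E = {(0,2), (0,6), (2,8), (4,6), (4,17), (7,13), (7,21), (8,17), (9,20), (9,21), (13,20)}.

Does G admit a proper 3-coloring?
A valid 3-coloring: color 1: [2, 6, 7, 9, 17]; color 2: [0, 4, 8, 13, 21]; color 3: [20].
(χ(G) = 3 ≤ 3.)

Yes, G is 3-colorable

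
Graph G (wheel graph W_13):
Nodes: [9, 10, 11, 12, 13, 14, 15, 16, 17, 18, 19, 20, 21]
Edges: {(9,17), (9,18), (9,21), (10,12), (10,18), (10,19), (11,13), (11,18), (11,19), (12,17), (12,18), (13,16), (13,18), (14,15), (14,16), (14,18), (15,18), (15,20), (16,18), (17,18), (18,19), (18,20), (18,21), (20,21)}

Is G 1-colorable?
The clique on vertices [9, 17, 18] has size 3 > 1, so it alone needs 3 colors.

No, G is not 1-colorable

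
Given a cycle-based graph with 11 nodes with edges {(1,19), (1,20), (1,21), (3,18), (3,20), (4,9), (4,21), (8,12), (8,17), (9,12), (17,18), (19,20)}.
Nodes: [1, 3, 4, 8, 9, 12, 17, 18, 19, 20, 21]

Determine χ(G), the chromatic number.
Clique number ω(G) = 3 (lower bound: χ ≥ ω).
The clique on [1, 19, 20] has size 3, forcing χ ≥ 3, and the coloring below uses 3 colors, so χ(G) = 3.
A valid 3-coloring: color 1: [8, 9, 18, 20, 21]; color 2: [1, 3, 4, 12, 17]; color 3: [19].

χ(G) = 3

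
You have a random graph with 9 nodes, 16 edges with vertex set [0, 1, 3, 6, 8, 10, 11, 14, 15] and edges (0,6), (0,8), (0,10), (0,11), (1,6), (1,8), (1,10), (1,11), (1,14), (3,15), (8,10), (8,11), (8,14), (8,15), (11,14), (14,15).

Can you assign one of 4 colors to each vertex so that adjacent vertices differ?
A valid 4-coloring: color 1: [3, 6, 8]; color 2: [0, 1, 15]; color 3: [10, 11]; color 4: [14].
(χ(G) = 4 ≤ 4.)

Yes, G is 4-colorable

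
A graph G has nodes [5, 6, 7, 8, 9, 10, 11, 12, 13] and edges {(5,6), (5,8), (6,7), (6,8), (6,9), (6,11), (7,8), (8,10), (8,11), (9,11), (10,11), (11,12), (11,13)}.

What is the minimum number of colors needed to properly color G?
χ(G) = 3

Clique number ω(G) = 3 (lower bound: χ ≥ ω).
The clique on [8, 10, 11] has size 3, forcing χ ≥ 3, and the coloring below uses 3 colors, so χ(G) = 3.
A valid 3-coloring: color 1: [5, 7, 11]; color 2: [8, 9, 12, 13]; color 3: [6, 10].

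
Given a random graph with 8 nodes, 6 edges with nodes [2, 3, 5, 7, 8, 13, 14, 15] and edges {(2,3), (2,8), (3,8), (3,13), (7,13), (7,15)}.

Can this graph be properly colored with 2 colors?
No, G is not 2-colorable

The clique on vertices [2, 3, 8] has size 3 > 2, so it alone needs 3 colors.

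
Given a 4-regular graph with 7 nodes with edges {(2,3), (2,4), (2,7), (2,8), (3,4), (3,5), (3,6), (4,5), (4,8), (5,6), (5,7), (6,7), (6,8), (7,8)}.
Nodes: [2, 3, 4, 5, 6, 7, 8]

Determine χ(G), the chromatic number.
Clique number ω(G) = 3 (lower bound: χ ≥ ω).
Suppose a proper 3-coloring c exists. The clique [2, 3, 4] takes 3 distinct colors; by symmetry let c(2) = 1, c(3) = 2, c(4) = 3.
- Vertex 5: neighbors [3, 4] already have colors [2, 3] ⇒ c(5) = 1.
- Vertex 6: neighbors [5, 3] already have colors [1, 2] ⇒ c(6) = 3.
- Vertex 7: neighbors [2, 6] already have colors [1, 3] ⇒ c(7) = 2.
- Vertex 8: neighbors [2, 7, 4] already have colors [1, 2, 3] — all 3 colors blocked. Contradiction.
The forced assignments end in a contradiction, so G has no proper 3-coloring (χ ≥ 4).
The coloring below uses 4 colors, so χ(G) = 4.
A valid 4-coloring: color 1: [5, 8]; color 2: [3, 7]; color 3: [4, 6]; color 4: [2].

χ(G) = 4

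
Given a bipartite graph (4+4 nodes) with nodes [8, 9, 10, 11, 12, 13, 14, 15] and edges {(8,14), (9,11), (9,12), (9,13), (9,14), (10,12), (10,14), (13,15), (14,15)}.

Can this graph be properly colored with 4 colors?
Yes, G is 4-colorable

A valid 4-coloring: color 1: [8, 9, 10, 15]; color 2: [11, 12, 13, 14].
(χ(G) = 2 ≤ 4.)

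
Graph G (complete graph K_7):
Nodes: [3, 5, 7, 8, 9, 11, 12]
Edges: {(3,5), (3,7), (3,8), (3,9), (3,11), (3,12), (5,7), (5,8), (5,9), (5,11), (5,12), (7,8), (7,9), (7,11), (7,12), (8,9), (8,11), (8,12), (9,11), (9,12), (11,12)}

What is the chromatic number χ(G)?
χ(G) = 7

Clique number ω(G) = 7 (lower bound: χ ≥ ω).
The clique on [3, 5, 7, 8, 9, 11, 12] has size 7, forcing χ ≥ 7, and the coloring below uses 7 colors, so χ(G) = 7.
A valid 7-coloring: color 1: [5]; color 2: [3]; color 3: [7]; color 4: [11]; color 5: [12]; color 6: [9]; color 7: [8].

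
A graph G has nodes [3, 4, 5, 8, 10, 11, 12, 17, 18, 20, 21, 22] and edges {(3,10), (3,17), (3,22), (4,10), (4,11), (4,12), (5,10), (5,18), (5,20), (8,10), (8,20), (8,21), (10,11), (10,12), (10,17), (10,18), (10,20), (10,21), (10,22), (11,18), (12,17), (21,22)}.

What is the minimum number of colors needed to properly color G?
Clique number ω(G) = 3 (lower bound: χ ≥ ω).
Odd cycle [5, 20, 8, 21, 22, 3, 17, 12, 4, 11, 18] needs 3 colors (χ ≥ 3).
Vertex 10 is adjacent to every vertex of [3, 4, 5, 8, 11, 12, 17, 18, 20, 21, 22], which already need 3 colors among themselves, so 10 needs a new color (χ ≥ 4).
The coloring below uses 4 colors, so χ(G) = 4.
A valid 4-coloring: color 1: [10]; color 2: [5, 8, 11, 17, 22]; color 3: [3, 12, 18, 20, 21]; color 4: [4].

χ(G) = 4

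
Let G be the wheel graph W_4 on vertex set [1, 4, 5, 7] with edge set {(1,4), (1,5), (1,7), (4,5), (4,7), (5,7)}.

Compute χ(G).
χ(G) = 4

Clique number ω(G) = 4 (lower bound: χ ≥ ω).
The clique on [1, 4, 5, 7] has size 4, forcing χ ≥ 4, and the coloring below uses 4 colors, so χ(G) = 4.
A valid 4-coloring: color 1: [4]; color 2: [5]; color 3: [1]; color 4: [7].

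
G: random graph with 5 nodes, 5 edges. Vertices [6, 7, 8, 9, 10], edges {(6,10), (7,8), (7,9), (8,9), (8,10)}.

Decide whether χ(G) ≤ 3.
A valid 3-coloring: color 1: [6, 8]; color 2: [7, 10]; color 3: [9].
(χ(G) = 3 ≤ 3.)

Yes, G is 3-colorable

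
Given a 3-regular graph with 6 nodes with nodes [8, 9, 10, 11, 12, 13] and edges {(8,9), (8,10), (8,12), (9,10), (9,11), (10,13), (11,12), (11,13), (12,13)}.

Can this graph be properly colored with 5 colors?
A valid 5-coloring: color 1: [9, 13]; color 2: [10, 12]; color 3: [8, 11].
(χ(G) = 3 ≤ 5.)

Yes, G is 5-colorable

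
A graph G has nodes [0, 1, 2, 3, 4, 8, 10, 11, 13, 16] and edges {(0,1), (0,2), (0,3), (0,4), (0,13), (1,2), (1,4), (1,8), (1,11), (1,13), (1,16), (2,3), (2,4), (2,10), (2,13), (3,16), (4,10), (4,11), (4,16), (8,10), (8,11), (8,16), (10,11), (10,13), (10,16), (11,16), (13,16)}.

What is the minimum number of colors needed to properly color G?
Clique number ω(G) = 4 (lower bound: χ ≥ ω).
The clique on [1, 8, 11, 16] has size 4, forcing χ ≥ 4, and the coloring below uses 4 colors, so χ(G) = 4.
A valid 4-coloring: color 1: [0, 16]; color 2: [1, 3, 10]; color 3: [4, 8, 13]; color 4: [2, 11].

χ(G) = 4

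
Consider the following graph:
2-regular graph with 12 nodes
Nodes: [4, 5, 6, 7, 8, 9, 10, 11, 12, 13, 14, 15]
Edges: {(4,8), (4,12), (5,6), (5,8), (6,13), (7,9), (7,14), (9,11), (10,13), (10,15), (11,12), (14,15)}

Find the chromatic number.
χ(G) = 2

Clique number ω(G) = 2 (lower bound: χ ≥ ω).
The graph is bipartite (no odd cycle), so 2 colors suffice: χ(G) = 2.
A valid 2-coloring: color 1: [6, 8, 9, 10, 12, 14]; color 2: [4, 5, 7, 11, 13, 15].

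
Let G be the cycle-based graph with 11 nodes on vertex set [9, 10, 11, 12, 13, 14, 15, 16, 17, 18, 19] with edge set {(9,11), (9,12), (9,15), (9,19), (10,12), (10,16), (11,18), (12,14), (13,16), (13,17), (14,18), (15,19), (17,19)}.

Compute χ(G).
Clique number ω(G) = 3 (lower bound: χ ≥ ω).
The clique on [9, 15, 19] has size 3, forcing χ ≥ 3, and the coloring below uses 3 colors, so χ(G) = 3.
A valid 3-coloring: color 1: [9, 10, 13, 18]; color 2: [11, 12, 16, 19]; color 3: [14, 15, 17].

χ(G) = 3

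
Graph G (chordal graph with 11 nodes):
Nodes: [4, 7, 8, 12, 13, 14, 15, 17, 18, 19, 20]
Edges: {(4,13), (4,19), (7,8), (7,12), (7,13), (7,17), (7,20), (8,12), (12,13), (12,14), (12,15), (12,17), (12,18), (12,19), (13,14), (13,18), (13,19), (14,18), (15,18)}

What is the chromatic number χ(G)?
χ(G) = 4

Clique number ω(G) = 4 (lower bound: χ ≥ ω).
The clique on [12, 13, 14, 18] has size 4, forcing χ ≥ 4, and the coloring below uses 4 colors, so χ(G) = 4.
A valid 4-coloring: color 1: [4, 12, 20]; color 2: [8, 13, 15, 17]; color 3: [7, 18, 19]; color 4: [14].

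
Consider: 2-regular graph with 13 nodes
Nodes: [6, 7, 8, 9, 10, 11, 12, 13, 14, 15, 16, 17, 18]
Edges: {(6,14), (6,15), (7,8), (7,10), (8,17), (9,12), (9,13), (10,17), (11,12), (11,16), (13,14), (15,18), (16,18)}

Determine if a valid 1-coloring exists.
No, G is not 1-colorable

Edge (6,14) forces its endpoints to differ, so 1 color is not enough.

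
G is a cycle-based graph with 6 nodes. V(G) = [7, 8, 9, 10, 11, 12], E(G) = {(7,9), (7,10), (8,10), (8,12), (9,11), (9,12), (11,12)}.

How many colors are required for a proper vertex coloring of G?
Clique number ω(G) = 3 (lower bound: χ ≥ ω).
The clique on [9, 11, 12] has size 3, forcing χ ≥ 3, and the coloring below uses 3 colors, so χ(G) = 3.
A valid 3-coloring: color 1: [8, 9]; color 2: [10, 12]; color 3: [7, 11].

χ(G) = 3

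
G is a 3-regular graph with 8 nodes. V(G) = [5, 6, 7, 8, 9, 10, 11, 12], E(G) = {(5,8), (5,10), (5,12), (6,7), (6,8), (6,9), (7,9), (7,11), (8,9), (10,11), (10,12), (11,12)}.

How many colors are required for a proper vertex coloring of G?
Clique number ω(G) = 3 (lower bound: χ ≥ ω).
The clique on [5, 10, 12] has size 3, forcing χ ≥ 3, and the coloring below uses 3 colors, so χ(G) = 3.
A valid 3-coloring: color 1: [7, 8, 10]; color 2: [5, 6, 11]; color 3: [9, 12].

χ(G) = 3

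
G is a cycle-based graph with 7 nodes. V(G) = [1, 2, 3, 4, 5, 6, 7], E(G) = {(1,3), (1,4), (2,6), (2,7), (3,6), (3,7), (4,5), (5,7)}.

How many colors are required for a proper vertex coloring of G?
χ(G) = 3

Clique number ω(G) = 2 (lower bound: χ ≥ ω).
Odd cycle [1, 4, 5, 7, 2, 6, 3] needs 3 colors (χ ≥ 3).
The coloring below uses 3 colors, so χ(G) = 3.
A valid 3-coloring: color 1: [2, 3, 4]; color 2: [1, 6, 7]; color 3: [5].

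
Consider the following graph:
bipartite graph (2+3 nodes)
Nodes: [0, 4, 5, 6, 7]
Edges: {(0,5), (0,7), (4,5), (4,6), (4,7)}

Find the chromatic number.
χ(G) = 2

Clique number ω(G) = 2 (lower bound: χ ≥ ω).
The graph is bipartite (no odd cycle), so 2 colors suffice: χ(G) = 2.
A valid 2-coloring: color 1: [0, 4]; color 2: [5, 6, 7].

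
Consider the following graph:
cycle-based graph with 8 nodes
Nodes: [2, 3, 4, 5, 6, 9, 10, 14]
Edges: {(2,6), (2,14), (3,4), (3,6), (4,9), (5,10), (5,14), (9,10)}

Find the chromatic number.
χ(G) = 2

Clique number ω(G) = 2 (lower bound: χ ≥ ω).
The graph is bipartite (no odd cycle), so 2 colors suffice: χ(G) = 2.
A valid 2-coloring: color 1: [2, 3, 5, 9]; color 2: [4, 6, 10, 14].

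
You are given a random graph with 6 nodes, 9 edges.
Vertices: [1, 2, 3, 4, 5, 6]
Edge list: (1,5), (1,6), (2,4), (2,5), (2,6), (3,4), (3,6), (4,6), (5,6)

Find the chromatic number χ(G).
χ(G) = 3

Clique number ω(G) = 3 (lower bound: χ ≥ ω).
The clique on [1, 5, 6] has size 3, forcing χ ≥ 3, and the coloring below uses 3 colors, so χ(G) = 3.
A valid 3-coloring: color 1: [6]; color 2: [4, 5]; color 3: [1, 2, 3].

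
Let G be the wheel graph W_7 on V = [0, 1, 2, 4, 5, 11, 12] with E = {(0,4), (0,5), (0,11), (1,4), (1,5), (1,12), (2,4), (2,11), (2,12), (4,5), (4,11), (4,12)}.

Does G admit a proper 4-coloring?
Yes, G is 4-colorable

A valid 4-coloring: color 1: [4]; color 2: [0, 1, 2]; color 3: [5, 11, 12].
(χ(G) = 3 ≤ 4.)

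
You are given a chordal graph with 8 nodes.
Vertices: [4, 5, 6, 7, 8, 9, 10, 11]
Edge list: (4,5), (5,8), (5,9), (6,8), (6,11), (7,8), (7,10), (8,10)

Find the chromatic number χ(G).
χ(G) = 3

Clique number ω(G) = 3 (lower bound: χ ≥ ω).
The clique on [7, 8, 10] has size 3, forcing χ ≥ 3, and the coloring below uses 3 colors, so χ(G) = 3.
A valid 3-coloring: color 1: [4, 8, 9, 11]; color 2: [5, 6, 10]; color 3: [7].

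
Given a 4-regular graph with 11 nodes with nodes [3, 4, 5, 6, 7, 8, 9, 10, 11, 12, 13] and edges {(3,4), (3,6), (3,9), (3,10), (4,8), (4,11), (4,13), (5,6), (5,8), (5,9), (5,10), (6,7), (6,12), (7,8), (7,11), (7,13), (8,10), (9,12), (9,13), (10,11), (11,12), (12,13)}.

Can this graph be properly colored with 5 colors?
Yes, G is 5-colorable

A valid 5-coloring: color 1: [3, 5, 7, 12]; color 2: [4, 6, 9, 10]; color 3: [8, 11, 13].
(χ(G) = 3 ≤ 5.)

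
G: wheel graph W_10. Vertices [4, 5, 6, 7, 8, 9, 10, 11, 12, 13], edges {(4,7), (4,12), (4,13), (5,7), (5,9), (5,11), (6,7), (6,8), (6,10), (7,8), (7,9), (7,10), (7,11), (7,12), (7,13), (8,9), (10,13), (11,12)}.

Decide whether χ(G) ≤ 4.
A valid 4-coloring: color 1: [7]; color 2: [4, 6, 9, 11]; color 3: [5, 8, 12, 13]; color 4: [10].
(χ(G) = 4 ≤ 4.)

Yes, G is 4-colorable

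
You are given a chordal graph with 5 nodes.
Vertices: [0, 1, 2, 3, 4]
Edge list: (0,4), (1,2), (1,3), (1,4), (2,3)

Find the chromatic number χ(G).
χ(G) = 3

Clique number ω(G) = 3 (lower bound: χ ≥ ω).
The clique on [1, 2, 3] has size 3, forcing χ ≥ 3, and the coloring below uses 3 colors, so χ(G) = 3.
A valid 3-coloring: color 1: [0, 1]; color 2: [3, 4]; color 3: [2].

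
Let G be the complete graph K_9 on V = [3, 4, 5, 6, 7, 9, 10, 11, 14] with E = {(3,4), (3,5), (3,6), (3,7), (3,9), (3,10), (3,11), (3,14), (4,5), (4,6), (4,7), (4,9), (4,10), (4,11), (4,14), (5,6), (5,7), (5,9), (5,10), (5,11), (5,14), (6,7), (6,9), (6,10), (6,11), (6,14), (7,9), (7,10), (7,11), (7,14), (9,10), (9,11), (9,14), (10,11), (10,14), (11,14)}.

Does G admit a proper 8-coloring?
No, G is not 8-colorable

The clique on vertices [3, 4, 5, 6, 7, 9, 10, 11, 14] has size 9 > 8, so it alone needs 9 colors.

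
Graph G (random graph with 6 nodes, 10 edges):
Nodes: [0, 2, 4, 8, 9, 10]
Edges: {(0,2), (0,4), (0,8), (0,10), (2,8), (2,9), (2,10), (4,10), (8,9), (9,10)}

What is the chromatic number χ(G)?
Clique number ω(G) = 3 (lower bound: χ ≥ ω).
The clique on [0, 2, 8] has size 3, forcing χ ≥ 3, and the coloring below uses 3 colors, so χ(G) = 3.
A valid 3-coloring: color 1: [0, 9]; color 2: [2, 4]; color 3: [8, 10].

χ(G) = 3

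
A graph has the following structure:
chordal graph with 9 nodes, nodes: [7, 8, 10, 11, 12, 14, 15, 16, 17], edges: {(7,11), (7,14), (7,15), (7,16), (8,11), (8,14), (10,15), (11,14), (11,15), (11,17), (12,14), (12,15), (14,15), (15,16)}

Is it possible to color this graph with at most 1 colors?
The clique on vertices [7, 11, 14, 15] has size 4 > 1, so it alone needs 4 colors.

No, G is not 1-colorable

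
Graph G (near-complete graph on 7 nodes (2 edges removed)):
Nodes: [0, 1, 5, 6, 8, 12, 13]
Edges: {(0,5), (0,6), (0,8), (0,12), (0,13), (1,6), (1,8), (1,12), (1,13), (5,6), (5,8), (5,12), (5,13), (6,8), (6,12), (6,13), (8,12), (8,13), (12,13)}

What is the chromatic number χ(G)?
χ(G) = 6

Clique number ω(G) = 6 (lower bound: χ ≥ ω).
The clique on [0, 5, 6, 8, 12, 13] has size 6, forcing χ ≥ 6, and the coloring below uses 6 colors, so χ(G) = 6.
A valid 6-coloring: color 1: [6]; color 2: [8]; color 3: [12]; color 4: [13]; color 5: [1, 5]; color 6: [0].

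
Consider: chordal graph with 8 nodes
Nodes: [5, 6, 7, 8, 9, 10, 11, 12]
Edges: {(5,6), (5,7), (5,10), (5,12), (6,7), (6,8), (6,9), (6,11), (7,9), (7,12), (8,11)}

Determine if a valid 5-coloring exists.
Yes, G is 5-colorable

A valid 5-coloring: color 1: [6, 10, 12]; color 2: [5, 9, 11]; color 3: [7, 8].
(χ(G) = 3 ≤ 5.)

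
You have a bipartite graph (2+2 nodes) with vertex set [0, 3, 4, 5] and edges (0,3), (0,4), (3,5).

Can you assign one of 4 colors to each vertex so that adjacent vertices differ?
A valid 4-coloring: color 1: [0, 5]; color 2: [3, 4].
(χ(G) = 2 ≤ 4.)

Yes, G is 4-colorable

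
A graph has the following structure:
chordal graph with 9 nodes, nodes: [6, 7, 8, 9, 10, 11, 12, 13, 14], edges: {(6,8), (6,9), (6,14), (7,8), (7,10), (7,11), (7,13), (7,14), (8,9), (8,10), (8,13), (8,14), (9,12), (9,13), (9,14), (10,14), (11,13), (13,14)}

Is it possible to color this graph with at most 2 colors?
The clique on vertices [8, 9, 13, 14] has size 4 > 2, so it alone needs 4 colors.

No, G is not 2-colorable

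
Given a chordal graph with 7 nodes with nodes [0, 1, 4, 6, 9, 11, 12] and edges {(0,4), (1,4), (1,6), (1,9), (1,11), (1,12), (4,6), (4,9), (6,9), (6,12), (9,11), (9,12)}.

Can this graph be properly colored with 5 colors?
A valid 5-coloring: color 1: [0, 1]; color 2: [9]; color 3: [6, 11]; color 4: [4, 12].
(χ(G) = 4 ≤ 5.)

Yes, G is 5-colorable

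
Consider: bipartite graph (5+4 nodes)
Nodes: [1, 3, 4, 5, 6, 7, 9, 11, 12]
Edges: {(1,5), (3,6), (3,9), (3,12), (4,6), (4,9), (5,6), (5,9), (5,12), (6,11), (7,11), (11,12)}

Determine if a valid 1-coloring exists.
No, G is not 1-colorable

Edge (3,9) forces its endpoints to differ, so 1 color is not enough.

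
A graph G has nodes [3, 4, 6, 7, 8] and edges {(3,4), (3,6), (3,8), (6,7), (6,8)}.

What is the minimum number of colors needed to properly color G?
χ(G) = 3

Clique number ω(G) = 3 (lower bound: χ ≥ ω).
The clique on [3, 6, 8] has size 3, forcing χ ≥ 3, and the coloring below uses 3 colors, so χ(G) = 3.
A valid 3-coloring: color 1: [3, 7]; color 2: [4, 6]; color 3: [8].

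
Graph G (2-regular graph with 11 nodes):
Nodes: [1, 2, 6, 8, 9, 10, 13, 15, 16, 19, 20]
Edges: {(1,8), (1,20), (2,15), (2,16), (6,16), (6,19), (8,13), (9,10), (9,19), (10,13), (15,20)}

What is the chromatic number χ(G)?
Clique number ω(G) = 2 (lower bound: χ ≥ ω).
Odd cycle [2, 15, 20, 1, 8, 13, 10, 9, 19, 6, 16] needs 3 colors (χ ≥ 3).
The coloring below uses 3 colors, so χ(G) = 3.
A valid 3-coloring: color 1: [1, 6, 9, 13, 15]; color 2: [8, 10, 16, 19, 20]; color 3: [2].

χ(G) = 3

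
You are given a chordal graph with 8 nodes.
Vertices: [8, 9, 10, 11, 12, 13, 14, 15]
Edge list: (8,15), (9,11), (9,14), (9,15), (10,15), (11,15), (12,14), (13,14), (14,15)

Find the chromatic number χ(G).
Clique number ω(G) = 3 (lower bound: χ ≥ ω).
The clique on [9, 11, 15] has size 3, forcing χ ≥ 3, and the coloring below uses 3 colors, so χ(G) = 3.
A valid 3-coloring: color 1: [12, 13, 15]; color 2: [8, 10, 11, 14]; color 3: [9].

χ(G) = 3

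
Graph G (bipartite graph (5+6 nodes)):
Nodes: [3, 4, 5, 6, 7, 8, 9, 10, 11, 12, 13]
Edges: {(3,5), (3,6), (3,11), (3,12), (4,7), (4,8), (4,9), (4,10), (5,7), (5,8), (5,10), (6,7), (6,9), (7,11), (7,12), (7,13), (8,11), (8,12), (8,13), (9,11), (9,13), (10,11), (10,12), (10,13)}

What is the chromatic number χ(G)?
χ(G) = 2

Clique number ω(G) = 2 (lower bound: χ ≥ ω).
The graph is bipartite (no odd cycle), so 2 colors suffice: χ(G) = 2.
A valid 2-coloring: color 1: [3, 7, 8, 9, 10]; color 2: [4, 5, 6, 11, 12, 13].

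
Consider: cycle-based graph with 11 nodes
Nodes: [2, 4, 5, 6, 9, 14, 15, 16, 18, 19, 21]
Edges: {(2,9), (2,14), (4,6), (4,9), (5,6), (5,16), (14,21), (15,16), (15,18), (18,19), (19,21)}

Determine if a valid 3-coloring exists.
A valid 3-coloring: color 1: [2, 6, 16, 18, 21]; color 2: [4, 5, 14, 15, 19]; color 3: [9].
(χ(G) = 3 ≤ 3.)

Yes, G is 3-colorable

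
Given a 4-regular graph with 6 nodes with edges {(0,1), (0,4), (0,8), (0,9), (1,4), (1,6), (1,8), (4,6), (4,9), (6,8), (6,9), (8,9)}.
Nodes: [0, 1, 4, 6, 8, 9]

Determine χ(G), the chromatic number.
Clique number ω(G) = 3 (lower bound: χ ≥ ω).
The clique on [0, 1, 8] has size 3, forcing χ ≥ 3, and the coloring below uses 3 colors, so χ(G) = 3.
A valid 3-coloring: color 1: [0, 6]; color 2: [1, 9]; color 3: [4, 8].

χ(G) = 3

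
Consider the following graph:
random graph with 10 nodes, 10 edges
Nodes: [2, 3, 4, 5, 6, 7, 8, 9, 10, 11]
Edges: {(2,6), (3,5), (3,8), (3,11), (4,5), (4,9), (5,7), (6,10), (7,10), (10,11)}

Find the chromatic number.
χ(G) = 3

Clique number ω(G) = 2 (lower bound: χ ≥ ω).
Odd cycle [3, 5, 7, 10, 11] needs 3 colors (χ ≥ 3).
The coloring below uses 3 colors, so χ(G) = 3.
A valid 3-coloring: color 1: [2, 3, 4, 10]; color 2: [5, 6, 8, 9, 11]; color 3: [7].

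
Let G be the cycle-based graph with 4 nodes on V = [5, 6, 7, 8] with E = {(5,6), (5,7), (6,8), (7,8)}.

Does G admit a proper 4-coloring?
A valid 4-coloring: color 1: [6, 7]; color 2: [5, 8].
(χ(G) = 2 ≤ 4.)

Yes, G is 4-colorable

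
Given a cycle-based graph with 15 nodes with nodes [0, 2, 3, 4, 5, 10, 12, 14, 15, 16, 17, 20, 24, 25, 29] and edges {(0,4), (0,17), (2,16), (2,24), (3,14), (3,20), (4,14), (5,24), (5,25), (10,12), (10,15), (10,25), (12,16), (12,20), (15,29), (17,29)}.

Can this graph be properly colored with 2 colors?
No, G is not 2-colorable

Odd cycle [25, 5, 24, 2, 16, 12, 10] needs 3 colors (χ ≥ 3).
Hence χ(G) ≥ 3 > 2, so no proper 2-coloring exists.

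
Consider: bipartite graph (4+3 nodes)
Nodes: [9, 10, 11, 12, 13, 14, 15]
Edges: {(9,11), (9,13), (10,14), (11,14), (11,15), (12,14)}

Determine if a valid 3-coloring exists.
A valid 3-coloring: color 1: [10, 11, 12, 13]; color 2: [9, 14, 15].
(χ(G) = 2 ≤ 3.)

Yes, G is 3-colorable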